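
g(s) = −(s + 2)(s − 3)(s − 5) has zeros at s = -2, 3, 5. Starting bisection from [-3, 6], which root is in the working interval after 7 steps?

s = 1.5 gives g = -18.375, negative; keep [-3, 1.5]
s = -0.75 gives g = -26.953125, negative; keep [-3, -0.75]
s = -1.875 gives g = -4.189453, negative; keep [-3, -1.875]
s = -2.4375 gives g = 17.6931, positive; keep [-2.4375, -1.875]
s = -2.15625 gives g = 5.7655, positive; keep [-2.15625, -1.875]
s = -2.015625 gives g = 0.5498, positive; keep [-2.015625, -1.875]
s = -1.9453125 gives g = -1.8783, negative; keep [-2.015625, -1.9453125]

-2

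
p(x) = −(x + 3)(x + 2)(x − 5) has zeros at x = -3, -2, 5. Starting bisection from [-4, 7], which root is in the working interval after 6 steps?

5

p(1.5) = 55.125 > 0, so the root lies in [1.5, 7]
p(4.25) = 33.984375 > 0, so the root lies in [4.25, 7]
p(5.625) = -41.103516 < 0, so the root lies in [4.25, 5.625]
p(4.9375) = 3.4417 > 0, so the root lies in [4.9375, 5.625]
p(5.28125) = -16.9588 < 0, so the root lies in [4.9375, 5.28125]
p(5.109375) = -6.3058 < 0, so the root lies in [4.9375, 5.109375]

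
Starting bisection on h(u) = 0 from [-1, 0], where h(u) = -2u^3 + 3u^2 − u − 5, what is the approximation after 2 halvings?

h(-0.5) = -3.5 < 0, so the root lies in [-1, -0.5]
h(-0.75) = -1.71875 < 0, so the root lies in [-1, -0.75]

-0.75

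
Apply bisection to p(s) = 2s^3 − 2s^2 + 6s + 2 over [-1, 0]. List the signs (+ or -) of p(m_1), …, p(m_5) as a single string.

-+--+

m = -0.5, p(m) = -1.75 (−); new bracket [-0.5, 0]
m = -0.25, p(m) = 0.34375 (+); new bracket [-0.5, -0.25]
m = -0.375, p(m) = -0.636719 (−); new bracket [-0.375, -0.25]
m = -0.3125, p(m) = -0.1313 (−); new bracket [-0.3125, -0.25]
m = -0.28125, p(m) = 0.1098 (+); new bracket [-0.3125, -0.28125]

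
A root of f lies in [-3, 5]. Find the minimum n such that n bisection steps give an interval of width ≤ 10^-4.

Width after n steps is 8/2^n. Need 2^n ≥ 8/10^-4 = 80000.
2^16 = 65536 < 80000 ≤ 2^17 = 131072, so n = 17.

17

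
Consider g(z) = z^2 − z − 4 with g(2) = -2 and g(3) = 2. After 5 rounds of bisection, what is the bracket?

[2.53125, 2.5625]

midpoint 2.5: g = -0.25 < 0 → [2.5, 3]
midpoint 2.75: g = 0.8125 > 0 → [2.5, 2.75]
midpoint 2.625: g = 0.265625 > 0 → [2.5, 2.625]
midpoint 2.5625: g = 0.0039 > 0 → [2.5, 2.5625]
midpoint 2.53125: g = -0.124 < 0 → [2.53125, 2.5625]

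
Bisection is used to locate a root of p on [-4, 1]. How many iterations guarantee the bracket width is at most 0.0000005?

24

Width after n steps is 5/2^n. Need 2^n ≥ 5/0.0000005 = 10000000.
2^23 = 8388608 < 10000000 ≤ 2^24 = 16777216, so n = 24.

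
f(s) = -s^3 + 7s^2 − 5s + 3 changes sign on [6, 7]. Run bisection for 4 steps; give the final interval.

[6.25, 6.3125]

midpoint 6.5: f = -8.375 < 0 → [6, 6.5]
midpoint 6.25: f = 1.046875 > 0 → [6.25, 6.5]
midpoint 6.375: f = -3.474609 < 0 → [6.25, 6.375]
midpoint 6.3125: f = -1.1672 < 0 → [6.25, 6.3125]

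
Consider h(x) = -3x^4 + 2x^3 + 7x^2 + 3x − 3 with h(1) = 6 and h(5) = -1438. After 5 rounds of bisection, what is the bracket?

midpoint 3: h = -120 < 0 → [1, 3]
midpoint 2: h = -1 < 0 → [1, 2]
midpoint 1.5: h = 8.8125 > 0 → [1.5, 2]
midpoint 1.75: h = 6.2695 > 0 → [1.75, 2]
midpoint 1.875: h = 3.3391 > 0 → [1.875, 2]

[1.875, 2]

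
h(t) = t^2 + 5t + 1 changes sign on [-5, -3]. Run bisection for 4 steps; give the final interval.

[-4.875, -4.75]

h(-4) = -3 < 0, so the root lies in [-5, -4]
h(-4.5) = -1.25 < 0, so the root lies in [-5, -4.5]
h(-4.75) = -0.1875 < 0, so the root lies in [-5, -4.75]
h(-4.875) = 0.3906 > 0, so the root lies in [-4.875, -4.75]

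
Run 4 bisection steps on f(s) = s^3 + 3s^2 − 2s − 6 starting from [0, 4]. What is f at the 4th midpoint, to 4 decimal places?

-1.8594

s = 2 gives f = 10, positive; keep [0, 2]
s = 1 gives f = -4, negative; keep [1, 2]
s = 1.5 gives f = 1.125, positive; keep [1, 1.5]
s = 1.25 gives f = -1.8594, negative; keep [1.25, 1.5]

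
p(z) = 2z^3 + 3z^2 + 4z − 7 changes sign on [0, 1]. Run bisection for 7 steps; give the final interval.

[0.859375, 0.8671875]

m = 0.5, p(m) = -4 (−); new bracket [0.5, 1]
m = 0.75, p(m) = -1.46875 (−); new bracket [0.75, 1]
m = 0.875, p(m) = 0.136719 (+); new bracket [0.75, 0.875]
m = 0.8125, p(m) = -0.6968 (−); new bracket [0.8125, 0.875]
m = 0.84375, p(m) = -0.2879 (−); new bracket [0.84375, 0.875]
m = 0.859375, p(m) = -0.0776 (−); new bracket [0.859375, 0.875]
m = 0.8671875, p(m) = 0.0291 (+); new bracket [0.859375, 0.8671875]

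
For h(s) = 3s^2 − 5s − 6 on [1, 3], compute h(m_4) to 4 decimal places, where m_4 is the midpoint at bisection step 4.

-0.9531

s = 2 gives h = -4, negative; keep [2, 3]
s = 2.5 gives h = 0.25, positive; keep [2, 2.5]
s = 2.25 gives h = -2.0625, negative; keep [2.25, 2.5]
s = 2.375 gives h = -0.9531, negative; keep [2.375, 2.5]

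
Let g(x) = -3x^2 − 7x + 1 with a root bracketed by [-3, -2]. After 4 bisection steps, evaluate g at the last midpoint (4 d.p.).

m = -2.5, g(m) = -0.25 (−); new bracket [-2.5, -2]
m = -2.25, g(m) = 1.5625 (+); new bracket [-2.5, -2.25]
m = -2.375, g(m) = 0.703125 (+); new bracket [-2.5, -2.375]
m = -2.4375, g(m) = 0.2383 (+); new bracket [-2.5, -2.4375]

0.2383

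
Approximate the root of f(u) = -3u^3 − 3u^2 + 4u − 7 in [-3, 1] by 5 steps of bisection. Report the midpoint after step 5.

-2.125

midpoint -1: f = -11 < 0 → [-3, -1]
midpoint -2: f = -3 < 0 → [-3, -2]
midpoint -2.5: f = 11.125 > 0 → [-2.5, -2]
midpoint -2.25: f = 2.9844 > 0 → [-2.25, -2]
midpoint -2.125: f = -0.2598 < 0 → [-2.25, -2.125]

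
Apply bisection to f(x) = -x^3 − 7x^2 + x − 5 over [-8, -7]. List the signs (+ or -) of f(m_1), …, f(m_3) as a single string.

x = -7.5 gives f = 15.625, positive; keep [-7.5, -7]
x = -7.25 gives f = 0.890625, positive; keep [-7.25, -7]
x = -7.125 gives f = -5.779297, negative; keep [-7.25, -7.125]

++-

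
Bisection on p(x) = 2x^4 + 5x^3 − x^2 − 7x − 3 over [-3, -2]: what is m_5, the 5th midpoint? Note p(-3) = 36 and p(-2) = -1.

-2.09375

midpoint -2.5: p = 8.25 > 0 → [-2.5, -2]
midpoint -2.25: p = 1.992188 > 0 → [-2.25, -2]
midpoint -2.125: p = 0.162598 > 0 → [-2.125, -2]
midpoint -2.0625: p = -0.4934 < 0 → [-2.125, -2.0625]
midpoint -2.09375: p = -0.1851 < 0 → [-2.125, -2.09375]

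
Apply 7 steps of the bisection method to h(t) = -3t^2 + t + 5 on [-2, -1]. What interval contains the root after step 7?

[-1.140625, -1.1328125]

h(-1.5) = -3.25 < 0, so the root lies in [-1.5, -1]
h(-1.25) = -0.9375 < 0, so the root lies in [-1.25, -1]
h(-1.125) = 0.078125 > 0, so the root lies in [-1.25, -1.125]
h(-1.1875) = -0.418 < 0, so the root lies in [-1.1875, -1.125]
h(-1.15625) = -0.167 < 0, so the root lies in [-1.15625, -1.125]
h(-1.140625) = -0.0437 < 0, so the root lies in [-1.140625, -1.125]
h(-1.1328125) = 0.0174 > 0, so the root lies in [-1.140625, -1.1328125]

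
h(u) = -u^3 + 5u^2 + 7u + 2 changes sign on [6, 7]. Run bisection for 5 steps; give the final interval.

m = 6.5, h(m) = -15.875 (−); new bracket [6, 6.5]
m = 6.25, h(m) = -3.078125 (−); new bracket [6, 6.25]
m = 6.125, h(m) = 2.669922 (+); new bracket [6.125, 6.25]
m = 6.1875, h(m) = -0.1511 (−); new bracket [6.125, 6.1875]
m = 6.15625, h(m) = 1.2726 (+); new bracket [6.15625, 6.1875]

[6.15625, 6.1875]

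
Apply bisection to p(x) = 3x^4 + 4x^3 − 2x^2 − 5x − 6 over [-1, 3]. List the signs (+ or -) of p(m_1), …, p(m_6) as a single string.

m = 1, p(m) = -6 (−); new bracket [1, 3]
m = 2, p(m) = 56 (+); new bracket [1, 2]
m = 1.5, p(m) = 10.6875 (+); new bracket [1, 1.5]
m = 1.25, p(m) = -0.2383 (−); new bracket [1.25, 1.5]
m = 1.375, p(m) = 4.4656 (+); new bracket [1.25, 1.375]
m = 1.3125, p(m) = 1.9388 (+); new bracket [1.25, 1.3125]

-++-++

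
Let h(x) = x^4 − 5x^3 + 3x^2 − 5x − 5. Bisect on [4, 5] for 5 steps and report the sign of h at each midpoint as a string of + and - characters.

m = 4.5, h(m) = -12.3125 (−); new bracket [4.5, 5]
m = 4.75, h(m) = 12.144531 (+); new bracket [4.5, 4.75]
m = 4.625, h(m) = -1.05249 (−); new bracket [4.625, 4.75]
m = 4.6875, h(m) = 5.294 (+); new bracket [4.625, 4.6875]
m = 4.65625, h(m) = 2.059 (+); new bracket [4.625, 4.65625]

-+-++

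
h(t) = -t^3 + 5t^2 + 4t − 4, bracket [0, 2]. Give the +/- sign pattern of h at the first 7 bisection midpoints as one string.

+-++--+

midpoint 1: h = 4 > 0 → [0, 1]
midpoint 0.5: h = -0.875 < 0 → [0.5, 1]
midpoint 0.75: h = 1.390625 > 0 → [0.5, 0.75]
midpoint 0.625: h = 0.209 > 0 → [0.5, 0.625]
midpoint 0.5625: h = -0.3459 < 0 → [0.5625, 0.625]
midpoint 0.59375: h = -0.0716 < 0 → [0.59375, 0.625]
midpoint 0.609375: h = 0.0679 > 0 → [0.59375, 0.609375]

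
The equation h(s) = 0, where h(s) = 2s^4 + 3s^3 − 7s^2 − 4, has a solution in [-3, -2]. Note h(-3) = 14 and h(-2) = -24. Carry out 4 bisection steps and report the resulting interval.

[-2.875, -2.8125]

h(-2.5) = -16.5 < 0, so the root lies in [-3, -2.5]
h(-2.75) = -4.945312 < 0, so the root lies in [-3, -2.75]
h(-2.875) = 3.490723 > 0, so the root lies in [-2.875, -2.75]
h(-2.8125) = -0.9719 < 0, so the root lies in [-2.875, -2.8125]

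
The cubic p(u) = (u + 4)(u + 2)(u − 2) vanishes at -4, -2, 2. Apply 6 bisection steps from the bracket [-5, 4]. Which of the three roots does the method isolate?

m = -0.5, p(m) = -13.125 (−); new bracket [-0.5, 4]
m = 1.75, p(m) = -5.390625 (−); new bracket [1.75, 4]
m = 2.875, p(m) = 29.326172 (+); new bracket [1.75, 2.875]
m = 2.3125, p(m) = 8.5071 (+); new bracket [1.75, 2.3125]
m = 2.03125, p(m) = 0.7598 (+); new bracket [1.75, 2.03125]
m = 1.890625, p(m) = -2.5067 (−); new bracket [1.890625, 2.03125]

2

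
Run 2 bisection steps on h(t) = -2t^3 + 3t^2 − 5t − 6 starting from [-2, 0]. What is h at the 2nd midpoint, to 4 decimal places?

midpoint -1: h = 4 > 0 → [-1, 0]
midpoint -0.5: h = -2.5 < 0 → [-1, -0.5]

-2.5000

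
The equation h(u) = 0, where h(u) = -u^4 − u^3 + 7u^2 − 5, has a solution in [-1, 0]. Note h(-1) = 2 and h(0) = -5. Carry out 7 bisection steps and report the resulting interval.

h(-0.5) = -3.1875 < 0, so the root lies in [-1, -0.5]
h(-0.75) = -0.957031 < 0, so the root lies in [-1, -0.75]
h(-0.875) = 0.443115 > 0, so the root lies in [-0.875, -0.75]
h(-0.8125) = -0.2783 < 0, so the root lies in [-0.875, -0.8125]
h(-0.84375) = 0.0773 > 0, so the root lies in [-0.84375, -0.8125]
h(-0.828125) = -0.1019 < 0, so the root lies in [-0.84375, -0.828125]
h(-0.8359375) = -0.0126 < 0, so the root lies in [-0.84375, -0.8359375]

[-0.84375, -0.8359375]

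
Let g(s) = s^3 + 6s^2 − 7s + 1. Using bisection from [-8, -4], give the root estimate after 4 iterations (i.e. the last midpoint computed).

-7.25

m = -6, g(m) = 43 (+); new bracket [-8, -6]
m = -7, g(m) = 1 (+); new bracket [-8, -7]
m = -7.5, g(m) = -30.875 (−); new bracket [-7.5, -7]
m = -7.25, g(m) = -13.9531 (−); new bracket [-7.25, -7]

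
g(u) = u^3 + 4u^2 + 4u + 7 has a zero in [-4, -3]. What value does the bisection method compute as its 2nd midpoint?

m = -3.5, g(m) = -0.875 (−); new bracket [-3.5, -3]
m = -3.25, g(m) = 1.921875 (+); new bracket [-3.5, -3.25]

-3.25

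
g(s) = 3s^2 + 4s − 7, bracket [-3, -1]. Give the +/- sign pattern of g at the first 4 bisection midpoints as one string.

midpoint -2: g = -3 < 0 → [-3, -2]
midpoint -2.5: g = 1.75 > 0 → [-2.5, -2]
midpoint -2.25: g = -0.8125 < 0 → [-2.5, -2.25]
midpoint -2.375: g = 0.4219 > 0 → [-2.375, -2.25]

-+-+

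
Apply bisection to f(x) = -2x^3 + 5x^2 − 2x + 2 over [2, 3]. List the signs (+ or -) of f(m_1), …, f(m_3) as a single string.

midpoint 2.5: f = -3 < 0 → [2, 2.5]
midpoint 2.25: f = 0.03125 > 0 → [2.25, 2.5]
midpoint 2.375: f = -1.339844 < 0 → [2.25, 2.375]

-+-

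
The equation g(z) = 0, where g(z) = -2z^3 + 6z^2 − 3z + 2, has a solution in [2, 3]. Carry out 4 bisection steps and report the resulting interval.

[2.5625, 2.625]

midpoint 2.5: g = 0.75 > 0 → [2.5, 3]
midpoint 2.75: g = -2.46875 < 0 → [2.5, 2.75]
midpoint 2.625: g = -0.707031 < 0 → [2.5, 2.625]
midpoint 2.5625: g = 0.0581 > 0 → [2.5625, 2.625]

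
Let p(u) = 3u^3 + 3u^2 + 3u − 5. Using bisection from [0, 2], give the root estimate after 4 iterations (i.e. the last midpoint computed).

u = 1 gives p = 4, positive; keep [0, 1]
u = 0.5 gives p = -2.375, negative; keep [0.5, 1]
u = 0.75 gives p = 0.203125, positive; keep [0.5, 0.75]
u = 0.625 gives p = -1.2207, negative; keep [0.625, 0.75]

0.625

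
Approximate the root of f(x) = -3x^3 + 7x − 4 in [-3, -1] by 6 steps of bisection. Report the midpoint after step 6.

m = -2, f(m) = 6 (+); new bracket [-2, -1]
m = -1.5, f(m) = -4.375 (−); new bracket [-2, -1.5]
m = -1.75, f(m) = -0.171875 (−); new bracket [-2, -1.75]
m = -1.875, f(m) = 2.6504 (+); new bracket [-1.875, -1.75]
m = -1.8125, f(m) = 1.1755 (+); new bracket [-1.8125, -1.75]
m = -1.78125, f(m) = 0.4862 (+); new bracket [-1.78125, -1.75]

-1.78125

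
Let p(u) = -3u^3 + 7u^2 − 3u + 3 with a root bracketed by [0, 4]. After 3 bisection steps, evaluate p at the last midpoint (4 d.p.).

p(2) = 1 > 0, so the root lies in [2, 4]
p(3) = -24 < 0, so the root lies in [2, 3]
p(2.5) = -7.625 < 0, so the root lies in [2, 2.5]

-7.6250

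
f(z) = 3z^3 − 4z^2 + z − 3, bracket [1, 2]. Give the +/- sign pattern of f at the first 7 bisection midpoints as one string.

-+++-++

f(1.5) = -0.375 < 0, so the root lies in [1.5, 2]
f(1.75) = 2.578125 > 0, so the root lies in [1.5, 1.75]
f(1.625) = 0.935547 > 0, so the root lies in [1.5, 1.625]
f(1.5625) = 0.241 > 0, so the root lies in [1.5, 1.5625]
f(1.53125) = -0.0766 < 0, so the root lies in [1.53125, 1.5625]
f(1.546875) = 0.0798 > 0, so the root lies in [1.53125, 1.546875]
f(1.5390625) = 0.001 > 0, so the root lies in [1.53125, 1.5390625]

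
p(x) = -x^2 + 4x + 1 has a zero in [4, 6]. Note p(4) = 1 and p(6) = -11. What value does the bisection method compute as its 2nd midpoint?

p(5) = -4 < 0, so the root lies in [4, 5]
p(4.5) = -1.25 < 0, so the root lies in [4, 4.5]

4.5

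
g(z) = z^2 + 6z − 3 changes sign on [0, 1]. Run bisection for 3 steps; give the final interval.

[0.375, 0.5]

m = 0.5, g(m) = 0.25 (+); new bracket [0, 0.5]
m = 0.25, g(m) = -1.4375 (−); new bracket [0.25, 0.5]
m = 0.375, g(m) = -0.609375 (−); new bracket [0.375, 0.5]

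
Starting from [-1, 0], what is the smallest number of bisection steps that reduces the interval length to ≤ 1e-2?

Width after n steps is 1/2^n. Need 2^n ≥ 1/1e-2 = 100.
2^6 = 64 < 100 ≤ 2^7 = 128, so n = 7.

7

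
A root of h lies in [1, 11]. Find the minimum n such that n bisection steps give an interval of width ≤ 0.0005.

Width after n steps is 10/2^n. Need 2^n ≥ 10/0.0005 = 20000.
2^14 = 16384 < 20000 ≤ 2^15 = 32768, so n = 15.

15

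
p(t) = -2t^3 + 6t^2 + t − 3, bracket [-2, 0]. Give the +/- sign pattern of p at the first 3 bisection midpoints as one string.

+-+

t = -1 gives p = 4, positive; keep [-1, 0]
t = -0.5 gives p = -1.75, negative; keep [-1, -0.5]
t = -0.75 gives p = 0.46875, positive; keep [-0.75, -0.5]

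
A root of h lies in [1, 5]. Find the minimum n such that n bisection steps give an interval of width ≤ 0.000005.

20

Width after n steps is 4/2^n. Need 2^n ≥ 4/0.000005 = 800000.
2^19 = 524288 < 800000 ≤ 2^20 = 1048576, so n = 20.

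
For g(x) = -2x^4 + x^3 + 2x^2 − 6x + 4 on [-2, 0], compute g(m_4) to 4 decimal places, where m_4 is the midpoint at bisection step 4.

x = -1 gives g = 9, positive; keep [-2, -1]
x = -1.5 gives g = 4, positive; keep [-2, -1.5]
x = -1.75 gives g = -3.492188, negative; keep [-1.75, -1.5]
x = -1.625 gives g = 0.7944, positive; keep [-1.75, -1.625]

0.7944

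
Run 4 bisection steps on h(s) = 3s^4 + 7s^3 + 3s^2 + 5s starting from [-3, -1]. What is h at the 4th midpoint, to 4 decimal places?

-3.0754

m = -2, h(m) = -6 (−); new bracket [-3, -2]
m = -2.5, h(m) = 14.0625 (+); new bracket [-2.5, -2]
m = -2.25, h(m) = 1.089844 (+); new bracket [-2.25, -2]
m = -2.125, h(m) = -3.0754 (−); new bracket [-2.25, -2.125]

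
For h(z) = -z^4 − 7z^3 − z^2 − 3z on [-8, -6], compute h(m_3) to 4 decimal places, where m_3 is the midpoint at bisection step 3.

midpoint -7: h = -28 < 0 → [-7, -6]
midpoint -6.5: h = 114.5625 > 0 → [-7, -6.5]
midpoint -6.75: h = 51.574219 > 0 → [-7, -6.75]

51.5742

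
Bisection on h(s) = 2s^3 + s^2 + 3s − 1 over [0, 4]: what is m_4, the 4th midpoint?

0.25

s = 2 gives h = 25, positive; keep [0, 2]
s = 1 gives h = 5, positive; keep [0, 1]
s = 0.5 gives h = 1, positive; keep [0, 0.5]
s = 0.25 gives h = -0.1562, negative; keep [0.25, 0.5]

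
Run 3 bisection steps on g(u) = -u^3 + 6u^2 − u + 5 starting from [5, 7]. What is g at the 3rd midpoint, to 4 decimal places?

7.5156

g(6) = -1 < 0, so the root lies in [5, 6]
g(5.5) = 14.625 > 0, so the root lies in [5.5, 6]
g(5.75) = 7.515625 > 0, so the root lies in [5.75, 6]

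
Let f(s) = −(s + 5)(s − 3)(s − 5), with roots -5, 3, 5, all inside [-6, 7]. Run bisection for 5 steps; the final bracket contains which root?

s = 0.5 gives f = -61.875, negative; keep [-6, 0.5]
s = -2.75 gives f = -100.265625, negative; keep [-6, -2.75]
s = -4.375 gives f = -43.212891, negative; keep [-6, -4.375]
s = -5.1875 gives f = 15.6394, positive; keep [-5.1875, -4.375]
s = -4.78125 gives f = -16.6491, negative; keep [-5.1875, -4.78125]

-5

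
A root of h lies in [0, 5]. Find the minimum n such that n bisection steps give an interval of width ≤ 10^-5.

19

Width after n steps is 5/2^n. Need 2^n ≥ 5/10^-5 = 500000.
2^18 = 262144 < 500000 ≤ 2^19 = 524288, so n = 19.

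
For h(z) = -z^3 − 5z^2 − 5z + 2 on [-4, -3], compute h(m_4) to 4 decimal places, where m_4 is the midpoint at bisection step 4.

0.0461

h(-3.5) = 1.125 > 0, so the root lies in [-3.5, -3]
h(-3.25) = -0.234375 < 0, so the root lies in [-3.5, -3.25]
h(-3.375) = 0.365234 > 0, so the root lies in [-3.375, -3.25]
h(-3.3125) = 0.0461 > 0, so the root lies in [-3.3125, -3.25]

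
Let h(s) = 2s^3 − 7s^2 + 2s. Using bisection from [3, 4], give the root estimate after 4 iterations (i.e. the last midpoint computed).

m = 3.5, h(m) = 7 (+); new bracket [3, 3.5]
m = 3.25, h(m) = 1.21875 (+); new bracket [3, 3.25]
m = 3.125, h(m) = -1.074219 (−); new bracket [3.125, 3.25]
m = 3.1875, h(m) = 0.0249 (+); new bracket [3.125, 3.1875]

3.1875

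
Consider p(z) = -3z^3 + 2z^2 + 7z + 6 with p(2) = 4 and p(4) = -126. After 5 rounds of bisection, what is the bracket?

[2.125, 2.1875]

p(3) = -36 < 0, so the root lies in [2, 3]
p(2.5) = -10.875 < 0, so the root lies in [2, 2.5]
p(2.25) = -2.296875 < 0, so the root lies in [2, 2.25]
p(2.125) = 1.1191 > 0, so the root lies in [2.125, 2.25]
p(2.1875) = -0.5198 < 0, so the root lies in [2.125, 2.1875]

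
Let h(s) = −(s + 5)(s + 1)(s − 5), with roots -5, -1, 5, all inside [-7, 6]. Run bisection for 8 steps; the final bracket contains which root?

5

s = -0.5 gives h = 12.375, positive; keep [-0.5, 6]
s = 2.75 gives h = 65.390625, positive; keep [2.75, 6]
s = 4.375 gives h = 31.494141, positive; keep [4.375, 6]
s = 5.1875 gives h = -11.8191, negative; keep [4.375, 5.1875]
s = 4.78125 gives h = 12.3698, positive; keep [4.78125, 5.1875]
s = 4.984375 gives h = 0.9336, positive; keep [4.984375, 5.1875]
s = 5.0859375 gives h = -5.275, negative; keep [4.984375, 5.0859375]
s = 5.03515625 gives h = -2.1292, negative; keep [4.984375, 5.03515625]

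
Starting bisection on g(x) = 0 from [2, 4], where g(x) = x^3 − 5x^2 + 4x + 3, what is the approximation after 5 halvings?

3.6875

midpoint 3: g = -3 < 0 → [3, 4]
midpoint 3.5: g = -1.375 < 0 → [3.5, 4]
midpoint 3.75: g = 0.421875 > 0 → [3.5, 3.75]
midpoint 3.625: g = -0.5684 < 0 → [3.625, 3.75]
midpoint 3.6875: g = -0.0969 < 0 → [3.6875, 3.75]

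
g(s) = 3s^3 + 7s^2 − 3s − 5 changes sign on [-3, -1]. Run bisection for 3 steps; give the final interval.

[-2.5, -2.25]

g(-2) = 5 > 0, so the root lies in [-3, -2]
g(-2.5) = -0.625 < 0, so the root lies in [-2.5, -2]
g(-2.25) = 3.015625 > 0, so the root lies in [-2.5, -2.25]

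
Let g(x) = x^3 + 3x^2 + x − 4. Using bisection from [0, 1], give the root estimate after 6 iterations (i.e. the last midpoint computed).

0.890625

m = 0.5, g(m) = -2.625 (−); new bracket [0.5, 1]
m = 0.75, g(m) = -1.140625 (−); new bracket [0.75, 1]
m = 0.875, g(m) = -0.158203 (−); new bracket [0.875, 1]
m = 0.9375, g(m) = 0.3982 (+); new bracket [0.875, 0.9375]
m = 0.90625, g(m) = 0.1144 (+); new bracket [0.875, 0.90625]
m = 0.890625, g(m) = -0.0233 (−); new bracket [0.890625, 0.90625]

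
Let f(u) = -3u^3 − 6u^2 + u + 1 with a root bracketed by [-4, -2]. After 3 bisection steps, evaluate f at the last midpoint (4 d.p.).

midpoint -3: f = 25 > 0 → [-3, -2]
midpoint -2.5: f = 7.875 > 0 → [-2.5, -2]
midpoint -2.25: f = 2.546875 > 0 → [-2.25, -2]

2.5469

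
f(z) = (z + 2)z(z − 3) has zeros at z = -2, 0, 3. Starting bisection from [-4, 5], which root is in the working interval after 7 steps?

3

z = 0.5 gives f = -3.125, negative; keep [0.5, 5]
z = 2.75 gives f = -3.265625, negative; keep [2.75, 5]
z = 3.875 gives f = 19.919922, positive; keep [2.75, 3.875]
z = 3.3125 gives f = 5.4993, positive; keep [2.75, 3.3125]
z = 3.03125 gives f = 0.4766, positive; keep [2.75, 3.03125]
z = 2.890625 gives f = -1.5462, negative; keep [2.890625, 3.03125]
z = 2.9609375 gives f = -0.5738, negative; keep [2.9609375, 3.03125]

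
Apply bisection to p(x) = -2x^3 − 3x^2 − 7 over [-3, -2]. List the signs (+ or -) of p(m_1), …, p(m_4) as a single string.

++--

m = -2.5, p(m) = 5.5 (+); new bracket [-2.5, -2]
m = -2.25, p(m) = 0.59375 (+); new bracket [-2.25, -2]
m = -2.125, p(m) = -1.355469 (−); new bracket [-2.25, -2.125]
m = -2.1875, p(m) = -0.4204 (−); new bracket [-2.25, -2.1875]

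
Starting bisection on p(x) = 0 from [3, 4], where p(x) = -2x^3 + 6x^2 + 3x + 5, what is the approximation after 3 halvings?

3.625

p(3.5) = 3.25 > 0, so the root lies in [3.5, 4]
p(3.75) = -4.84375 < 0, so the root lies in [3.5, 3.75]
p(3.625) = -0.550781 < 0, so the root lies in [3.5, 3.625]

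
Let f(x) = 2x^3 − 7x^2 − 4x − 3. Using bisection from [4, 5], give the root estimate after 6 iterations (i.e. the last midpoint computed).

4.078125

m = 4.5, f(m) = 19.5 (+); new bracket [4, 4.5]
m = 4.25, f(m) = 7.09375 (+); new bracket [4, 4.25]
m = 4.125, f(m) = 1.769531 (+); new bracket [4, 4.125]
m = 4.0625, f(m) = -0.6831 (−); new bracket [4.0625, 4.125]
m = 4.09375, f(m) = 0.5261 (+); new bracket [4.0625, 4.09375]
m = 4.078125, f(m) = -0.0828 (−); new bracket [4.078125, 4.09375]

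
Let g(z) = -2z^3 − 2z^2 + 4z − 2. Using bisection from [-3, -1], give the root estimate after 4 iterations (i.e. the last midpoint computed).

-2.125

g(-2) = -2 < 0, so the root lies in [-3, -2]
g(-2.5) = 6.75 > 0, so the root lies in [-2.5, -2]
g(-2.25) = 1.65625 > 0, so the root lies in [-2.25, -2]
g(-2.125) = -0.3398 < 0, so the root lies in [-2.25, -2.125]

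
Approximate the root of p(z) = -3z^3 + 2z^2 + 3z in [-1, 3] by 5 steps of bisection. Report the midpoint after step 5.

1.375

m = 1, p(m) = 2 (+); new bracket [1, 3]
m = 2, p(m) = -10 (−); new bracket [1, 2]
m = 1.5, p(m) = -1.125 (−); new bracket [1, 1.5]
m = 1.25, p(m) = 1.0156 (+); new bracket [1.25, 1.5]
m = 1.375, p(m) = 0.1074 (+); new bracket [1.375, 1.5]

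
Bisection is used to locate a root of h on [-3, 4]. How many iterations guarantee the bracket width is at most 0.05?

8

Width after n steps is 7/2^n. Need 2^n ≥ 7/0.05 = 140.
2^7 = 128 < 140 ≤ 2^8 = 256, so n = 8.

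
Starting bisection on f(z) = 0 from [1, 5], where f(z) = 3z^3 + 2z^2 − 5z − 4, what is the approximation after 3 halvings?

1.5

f(3) = 80 > 0, so the root lies in [1, 3]
f(2) = 18 > 0, so the root lies in [1, 2]
f(1.5) = 3.125 > 0, so the root lies in [1, 1.5]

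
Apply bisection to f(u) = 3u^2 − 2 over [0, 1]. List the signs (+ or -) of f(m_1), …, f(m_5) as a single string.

--+-+

f(0.5) = -1.25 < 0, so the root lies in [0.5, 1]
f(0.75) = -0.3125 < 0, so the root lies in [0.75, 1]
f(0.875) = 0.296875 > 0, so the root lies in [0.75, 0.875]
f(0.8125) = -0.0195 < 0, so the root lies in [0.8125, 0.875]
f(0.84375) = 0.1357 > 0, so the root lies in [0.8125, 0.84375]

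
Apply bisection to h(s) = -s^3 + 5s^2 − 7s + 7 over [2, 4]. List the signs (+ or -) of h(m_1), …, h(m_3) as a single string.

h(3) = 4 > 0, so the root lies in [3, 4]
h(3.5) = 0.875 > 0, so the root lies in [3.5, 4]
h(3.75) = -1.671875 < 0, so the root lies in [3.5, 3.75]

++-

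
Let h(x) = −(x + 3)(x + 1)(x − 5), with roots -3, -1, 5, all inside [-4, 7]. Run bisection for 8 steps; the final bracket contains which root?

m = 1.5, h(m) = 39.375 (+); new bracket [1.5, 7]
m = 4.25, h(m) = 28.546875 (+); new bracket [4.25, 7]
m = 5.625, h(m) = -35.712891 (−); new bracket [4.25, 5.625]
m = 4.9375, h(m) = 2.9456 (+); new bracket [4.9375, 5.625]
m = 5.28125, h(m) = -14.6297 (−); new bracket [4.9375, 5.28125]
m = 5.109375, h(m) = -5.4188 (−); new bracket [4.9375, 5.109375]
m = 5.0234375, h(m) = -1.1327 (−); new bracket [4.9375, 5.0234375]
m = 4.98046875, h(m) = 0.9322 (+); new bracket [4.98046875, 5.0234375]

5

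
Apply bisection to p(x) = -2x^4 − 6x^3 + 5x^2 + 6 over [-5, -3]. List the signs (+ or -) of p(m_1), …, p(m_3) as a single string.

x = -4 gives p = -42, negative; keep [-4, -3]
x = -3.5 gives p = 24.375, positive; keep [-4, -3.5]
x = -3.75 gives p = -2.789062, negative; keep [-3.75, -3.5]

-+-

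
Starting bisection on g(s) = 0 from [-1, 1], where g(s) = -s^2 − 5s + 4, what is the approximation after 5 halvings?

g(0) = 4 > 0, so the root lies in [0, 1]
g(0.5) = 1.25 > 0, so the root lies in [0.5, 1]
g(0.75) = -0.3125 < 0, so the root lies in [0.5, 0.75]
g(0.625) = 0.4844 > 0, so the root lies in [0.625, 0.75]
g(0.6875) = 0.0898 > 0, so the root lies in [0.6875, 0.75]

0.6875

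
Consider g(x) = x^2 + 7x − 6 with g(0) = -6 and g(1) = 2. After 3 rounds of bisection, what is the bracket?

[0.75, 0.875]

midpoint 0.5: g = -2.25 < 0 → [0.5, 1]
midpoint 0.75: g = -0.1875 < 0 → [0.75, 1]
midpoint 0.875: g = 0.890625 > 0 → [0.75, 0.875]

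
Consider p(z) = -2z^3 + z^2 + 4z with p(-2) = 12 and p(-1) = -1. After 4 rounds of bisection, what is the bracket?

z = -1.5 gives p = 3, positive; keep [-1.5, -1]
z = -1.25 gives p = 0.46875, positive; keep [-1.25, -1]
z = -1.125 gives p = -0.386719, negative; keep [-1.25, -1.125]
z = -1.1875 gives p = 0.0093, positive; keep [-1.1875, -1.125]

[-1.1875, -1.125]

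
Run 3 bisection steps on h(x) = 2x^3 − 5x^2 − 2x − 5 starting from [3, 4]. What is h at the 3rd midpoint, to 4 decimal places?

m = 3.5, h(m) = 12.5 (+); new bracket [3, 3.5]
m = 3.25, h(m) = 4.34375 (+); new bracket [3, 3.25]
m = 3.125, h(m) = 0.957031 (+); new bracket [3, 3.125]

0.9570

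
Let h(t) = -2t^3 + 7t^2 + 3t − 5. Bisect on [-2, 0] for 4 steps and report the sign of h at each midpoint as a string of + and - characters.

+---

t = -1 gives h = 1, positive; keep [-1, 0]
t = -0.5 gives h = -4.5, negative; keep [-1, -0.5]
t = -0.75 gives h = -2.46875, negative; keep [-1, -0.75]
t = -0.875 gives h = -0.9258, negative; keep [-1, -0.875]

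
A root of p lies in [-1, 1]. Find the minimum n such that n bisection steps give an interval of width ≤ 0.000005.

Width after n steps is 2/2^n. Need 2^n ≥ 2/0.000005 = 400000.
2^18 = 262144 < 400000 ≤ 2^19 = 524288, so n = 19.

19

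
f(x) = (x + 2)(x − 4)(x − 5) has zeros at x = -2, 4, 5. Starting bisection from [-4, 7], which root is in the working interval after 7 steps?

-2

f(1.5) = 30.625 > 0, so the root lies in [-4, 1.5]
f(-1.25) = 24.609375 > 0, so the root lies in [-4, -1.25]
f(-2.625) = -31.572266 < 0, so the root lies in [-2.625, -1.25]
f(-1.9375) = 2.5745 > 0, so the root lies in [-2.625, -1.9375]
f(-2.28125) = -12.8631 < 0, so the root lies in [-2.28125, -1.9375]
f(-2.109375) = -4.7506 < 0, so the root lies in [-2.109375, -1.9375]
f(-2.0234375) = -0.9915 < 0, so the root lies in [-2.0234375, -1.9375]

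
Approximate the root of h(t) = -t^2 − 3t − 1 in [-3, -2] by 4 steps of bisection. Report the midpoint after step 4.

-2.5625

h(-2.5) = 0.25 > 0, so the root lies in [-3, -2.5]
h(-2.75) = -0.3125 < 0, so the root lies in [-2.75, -2.5]
h(-2.625) = -0.015625 < 0, so the root lies in [-2.625, -2.5]
h(-2.5625) = 0.1211 > 0, so the root lies in [-2.625, -2.5625]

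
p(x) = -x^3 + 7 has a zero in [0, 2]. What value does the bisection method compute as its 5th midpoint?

m = 1, p(m) = 6 (+); new bracket [1, 2]
m = 1.5, p(m) = 3.625 (+); new bracket [1.5, 2]
m = 1.75, p(m) = 1.640625 (+); new bracket [1.75, 2]
m = 1.875, p(m) = 0.4082 (+); new bracket [1.875, 2]
m = 1.9375, p(m) = -0.2732 (−); new bracket [1.875, 1.9375]

1.9375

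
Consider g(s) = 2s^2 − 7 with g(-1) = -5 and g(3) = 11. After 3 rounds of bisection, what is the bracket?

s = 1 gives g = -5, negative; keep [1, 3]
s = 2 gives g = 1, positive; keep [1, 2]
s = 1.5 gives g = -2.5, negative; keep [1.5, 2]

[1.5, 2]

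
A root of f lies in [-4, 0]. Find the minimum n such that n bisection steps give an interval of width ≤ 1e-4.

Width after n steps is 4/2^n. Need 2^n ≥ 4/1e-4 = 40000.
2^15 = 32768 < 40000 ≤ 2^16 = 65536, so n = 16.

16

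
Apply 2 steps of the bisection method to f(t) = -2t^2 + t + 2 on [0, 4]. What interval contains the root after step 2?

[1, 2]

f(2) = -4 < 0, so the root lies in [0, 2]
f(1) = 1 > 0, so the root lies in [1, 2]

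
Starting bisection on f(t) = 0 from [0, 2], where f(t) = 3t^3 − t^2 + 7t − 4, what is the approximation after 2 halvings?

0.5

f(1) = 5 > 0, so the root lies in [0, 1]
f(0.5) = -0.375 < 0, so the root lies in [0.5, 1]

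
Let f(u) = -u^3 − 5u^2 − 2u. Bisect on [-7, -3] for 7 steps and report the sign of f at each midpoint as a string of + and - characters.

m = -5, f(m) = 10 (+); new bracket [-5, -3]
m = -4, f(m) = -8 (−); new bracket [-5, -4]
m = -4.5, f(m) = -1.125 (−); new bracket [-5, -4.5]
m = -4.75, f(m) = 3.8594 (+); new bracket [-4.75, -4.5]
m = -4.625, f(m) = 1.2285 (+); new bracket [-4.625, -4.5]
m = -4.5625, f(m) = 0.0178 (+); new bracket [-4.5625, -4.5]
m = -4.53125, f(m) = -0.562 (−); new bracket [-4.5625, -4.53125]

+--+++-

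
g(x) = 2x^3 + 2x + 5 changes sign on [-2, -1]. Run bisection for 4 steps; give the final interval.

midpoint -1.5: g = -4.75 < 0 → [-1.5, -1]
midpoint -1.25: g = -1.40625 < 0 → [-1.25, -1]
midpoint -1.125: g = -0.097656 < 0 → [-1.125, -1]
midpoint -1.0625: g = 0.4761 > 0 → [-1.125, -1.0625]

[-1.125, -1.0625]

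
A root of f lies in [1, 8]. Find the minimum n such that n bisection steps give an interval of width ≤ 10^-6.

23

Width after n steps is 7/2^n. Need 2^n ≥ 7/10^-6 = 7000000.
2^22 = 4194304 < 7000000 ≤ 2^23 = 8388608, so n = 23.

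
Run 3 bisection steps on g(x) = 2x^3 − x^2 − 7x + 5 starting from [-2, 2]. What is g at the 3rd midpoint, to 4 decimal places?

midpoint 0: g = 5 > 0 → [-2, 0]
midpoint -1: g = 9 > 0 → [-2, -1]
midpoint -1.5: g = 6.5 > 0 → [-2, -1.5]

6.5000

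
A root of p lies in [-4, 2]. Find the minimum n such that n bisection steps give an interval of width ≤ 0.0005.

14

Width after n steps is 6/2^n. Need 2^n ≥ 6/0.0005 = 12000.
2^13 = 8192 < 12000 ≤ 2^14 = 16384, so n = 14.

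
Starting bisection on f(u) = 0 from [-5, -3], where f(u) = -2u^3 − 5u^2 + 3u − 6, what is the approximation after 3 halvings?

u = -4 gives f = 30, positive; keep [-4, -3]
u = -3.5 gives f = 8, positive; keep [-3.5, -3]
u = -3.25 gives f = 0.09375, positive; keep [-3.25, -3]

-3.25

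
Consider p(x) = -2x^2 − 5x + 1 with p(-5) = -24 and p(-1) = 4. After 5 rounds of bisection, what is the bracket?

p(-3) = -2 < 0, so the root lies in [-3, -1]
p(-2) = 3 > 0, so the root lies in [-3, -2]
p(-2.5) = 1 > 0, so the root lies in [-3, -2.5]
p(-2.75) = -0.375 < 0, so the root lies in [-2.75, -2.5]
p(-2.625) = 0.3438 > 0, so the root lies in [-2.75, -2.625]

[-2.75, -2.625]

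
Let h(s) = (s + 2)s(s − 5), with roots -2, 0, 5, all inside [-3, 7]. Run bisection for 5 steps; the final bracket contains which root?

5

h(2) = -24 < 0, so the root lies in [2, 7]
h(4.5) = -14.625 < 0, so the root lies in [4.5, 7]
h(5.75) = 33.421875 > 0, so the root lies in [4.5, 5.75]
h(5.125) = 4.5645 > 0, so the root lies in [4.5, 5.125]
h(4.8125) = -6.1472 < 0, so the root lies in [4.8125, 5.125]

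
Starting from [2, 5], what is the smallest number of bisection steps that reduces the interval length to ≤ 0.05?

Width after n steps is 3/2^n. Need 2^n ≥ 3/0.05 = 60.
2^5 = 32 < 60 ≤ 2^6 = 64, so n = 6.

6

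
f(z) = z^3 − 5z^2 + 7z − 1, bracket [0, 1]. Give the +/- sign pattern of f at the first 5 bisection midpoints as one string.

++-+-

z = 0.5 gives f = 1.375, positive; keep [0, 0.5]
z = 0.25 gives f = 0.453125, positive; keep [0, 0.25]
z = 0.125 gives f = -0.201172, negative; keep [0.125, 0.25]
z = 0.1875 gives f = 0.1433, positive; keep [0.125, 0.1875]
z = 0.15625 gives f = -0.0245, negative; keep [0.15625, 0.1875]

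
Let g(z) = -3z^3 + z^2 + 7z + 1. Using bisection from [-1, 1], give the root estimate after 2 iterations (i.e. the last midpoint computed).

-0.5

z = 0 gives g = 1, positive; keep [-1, 0]
z = -0.5 gives g = -1.875, negative; keep [-0.5, 0]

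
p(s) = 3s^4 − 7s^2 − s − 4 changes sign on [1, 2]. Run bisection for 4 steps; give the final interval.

[1.6875, 1.75]

p(1.5) = -6.0625 < 0, so the root lies in [1.5, 2]
p(1.75) = 0.949219 > 0, so the root lies in [1.5, 1.75]
p(1.625) = -3.190674 < 0, so the root lies in [1.625, 1.75]
p(1.6875) = -1.2937 < 0, so the root lies in [1.6875, 1.75]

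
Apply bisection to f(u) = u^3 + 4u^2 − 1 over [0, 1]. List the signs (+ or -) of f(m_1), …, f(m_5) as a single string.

u = 0.5 gives f = 0.125, positive; keep [0, 0.5]
u = 0.25 gives f = -0.734375, negative; keep [0.25, 0.5]
u = 0.375 gives f = -0.384766, negative; keep [0.375, 0.5]
u = 0.4375 gives f = -0.1506, negative; keep [0.4375, 0.5]
u = 0.46875 gives f = -0.0181, negative; keep [0.46875, 0.5]

+----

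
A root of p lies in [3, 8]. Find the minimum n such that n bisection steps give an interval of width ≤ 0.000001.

23

Width after n steps is 5/2^n. Need 2^n ≥ 5/0.000001 = 5000000.
2^22 = 4194304 < 5000000 ≤ 2^23 = 8388608, so n = 23.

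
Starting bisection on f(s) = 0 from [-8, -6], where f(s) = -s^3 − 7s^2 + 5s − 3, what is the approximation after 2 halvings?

m = -7, f(m) = -38 (−); new bracket [-8, -7]
m = -7.5, f(m) = -12.375 (−); new bracket [-8, -7.5]

-7.5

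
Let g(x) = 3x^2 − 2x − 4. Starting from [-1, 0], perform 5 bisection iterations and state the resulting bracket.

[-0.875, -0.84375]

g(-0.5) = -2.25 < 0, so the root lies in [-1, -0.5]
g(-0.75) = -0.8125 < 0, so the root lies in [-1, -0.75]
g(-0.875) = 0.046875 > 0, so the root lies in [-0.875, -0.75]
g(-0.8125) = -0.3945 < 0, so the root lies in [-0.875, -0.8125]
g(-0.84375) = -0.1768 < 0, so the root lies in [-0.875, -0.84375]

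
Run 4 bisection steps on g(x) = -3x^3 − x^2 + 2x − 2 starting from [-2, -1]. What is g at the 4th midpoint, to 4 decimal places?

g(-1.5) = 2.875 > 0, so the root lies in [-1.5, -1]
g(-1.25) = -0.203125 < 0, so the root lies in [-1.5, -1.25]
g(-1.375) = 1.158203 > 0, so the root lies in [-1.375, -1.25]
g(-1.3125) = 0.4353 > 0, so the root lies in [-1.3125, -1.25]

0.4353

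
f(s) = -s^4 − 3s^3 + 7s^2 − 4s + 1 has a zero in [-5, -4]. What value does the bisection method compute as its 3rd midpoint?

s = -4.5 gives f = 24.0625, positive; keep [-5, -4.5]
s = -4.75 gives f = -9.613281, negative; keep [-4.75, -4.5]
s = -4.625 gives f = 8.470459, positive; keep [-4.75, -4.625]

-4.625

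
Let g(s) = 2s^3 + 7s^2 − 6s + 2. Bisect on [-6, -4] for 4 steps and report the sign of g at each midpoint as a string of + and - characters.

--+-

midpoint -5: g = -43 < 0 → [-5, -4]
midpoint -4.5: g = -11.5 < 0 → [-4.5, -4]
midpoint -4.25: g = 0.40625 > 0 → [-4.5, -4.25]
midpoint -4.375: g = -5.2461 < 0 → [-4.375, -4.25]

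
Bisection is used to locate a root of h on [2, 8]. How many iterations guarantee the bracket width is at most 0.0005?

14

Width after n steps is 6/2^n. Need 2^n ≥ 6/0.0005 = 12000.
2^13 = 8192 < 12000 ≤ 2^14 = 16384, so n = 14.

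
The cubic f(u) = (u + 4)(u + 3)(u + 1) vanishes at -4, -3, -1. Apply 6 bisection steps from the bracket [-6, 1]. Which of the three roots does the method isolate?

-1

m = -2.5, f(m) = -1.125 (−); new bracket [-2.5, 1]
m = -0.75, f(m) = 1.828125 (+); new bracket [-2.5, -0.75]
m = -1.625, f(m) = -2.041016 (−); new bracket [-1.625, -0.75]
m = -1.1875, f(m) = -0.9558 (−); new bracket [-1.1875, -0.75]
m = -0.96875, f(m) = 0.1924 (+); new bracket [-1.1875, -0.96875]
m = -1.078125, f(m) = -0.4387 (−); new bracket [-1.078125, -0.96875]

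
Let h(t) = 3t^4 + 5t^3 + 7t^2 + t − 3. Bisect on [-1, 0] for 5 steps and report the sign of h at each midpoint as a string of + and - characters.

---++

midpoint -0.5: h = -2.1875 < 0 → [-1, -0.5]
midpoint -0.75: h = -0.972656 < 0 → [-1, -0.75]
midpoint -0.875: h = -0.106689 < 0 → [-1, -0.875]
midpoint -0.9375: h = 0.4124 > 0 → [-0.9375, -0.875]
midpoint -0.90625: h = 0.1449 > 0 → [-0.90625, -0.875]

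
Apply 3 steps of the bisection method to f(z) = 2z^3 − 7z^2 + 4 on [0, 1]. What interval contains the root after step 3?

z = 0.5 gives f = 2.5, positive; keep [0.5, 1]
z = 0.75 gives f = 0.90625, positive; keep [0.75, 1]
z = 0.875 gives f = -0.019531, negative; keep [0.75, 0.875]

[0.75, 0.875]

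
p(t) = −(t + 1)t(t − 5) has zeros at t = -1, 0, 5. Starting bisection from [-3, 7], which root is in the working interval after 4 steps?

m = 2, p(m) = 18 (+); new bracket [2, 7]
m = 4.5, p(m) = 12.375 (+); new bracket [4.5, 7]
m = 5.75, p(m) = -29.109375 (−); new bracket [4.5, 5.75]
m = 5.125, p(m) = -3.9238 (−); new bracket [4.5, 5.125]

5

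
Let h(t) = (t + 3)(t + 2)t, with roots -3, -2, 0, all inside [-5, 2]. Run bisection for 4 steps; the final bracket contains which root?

0

m = -1.5, h(m) = -1.125 (−); new bracket [-1.5, 2]
m = 0.25, h(m) = 1.828125 (+); new bracket [-1.5, 0.25]
m = -0.625, h(m) = -2.041016 (−); new bracket [-0.625, 0.25]
m = -0.1875, h(m) = -0.9558 (−); new bracket [-0.1875, 0.25]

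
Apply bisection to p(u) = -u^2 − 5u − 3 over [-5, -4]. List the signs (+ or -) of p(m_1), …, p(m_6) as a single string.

-+--++

p(-4.5) = -0.75 < 0, so the root lies in [-4.5, -4]
p(-4.25) = 0.1875 > 0, so the root lies in [-4.5, -4.25]
p(-4.375) = -0.265625 < 0, so the root lies in [-4.375, -4.25]
p(-4.3125) = -0.0352 < 0, so the root lies in [-4.3125, -4.25]
p(-4.28125) = 0.0771 > 0, so the root lies in [-4.3125, -4.28125]
p(-4.296875) = 0.0212 > 0, so the root lies in [-4.3125, -4.296875]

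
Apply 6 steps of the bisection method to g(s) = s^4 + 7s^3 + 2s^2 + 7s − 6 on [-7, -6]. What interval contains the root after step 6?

midpoint -6.5: g = -104.3125 < 0 → [-7, -6.5]
midpoint -6.75: g = -39.011719 < 0 → [-7, -6.75]
midpoint -6.875: g = -0.212646 < 0 → [-7, -6.875]
midpoint -6.9375: g = 20.8269 > 0 → [-6.9375, -6.875]
midpoint -6.90625: g = 10.1673 > 0 → [-6.90625, -6.875]
midpoint -6.890625: g = 4.9426 > 0 → [-6.890625, -6.875]

[-6.890625, -6.875]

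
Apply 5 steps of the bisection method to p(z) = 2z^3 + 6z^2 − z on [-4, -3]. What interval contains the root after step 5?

[-3.1875, -3.15625]

midpoint -3.5: p = -8.75 < 0 → [-3.5, -3]
midpoint -3.25: p = -2.03125 < 0 → [-3.25, -3]
midpoint -3.125: p = 0.683594 > 0 → [-3.25, -3.125]
midpoint -3.1875: p = -0.6226 < 0 → [-3.1875, -3.125]
midpoint -3.15625: p = 0.0432 > 0 → [-3.1875, -3.15625]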